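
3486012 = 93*37484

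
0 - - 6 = 6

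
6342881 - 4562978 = 1779903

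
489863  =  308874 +180989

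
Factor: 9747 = 3^3*19^2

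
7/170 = 7/170 = 0.04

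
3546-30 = 3516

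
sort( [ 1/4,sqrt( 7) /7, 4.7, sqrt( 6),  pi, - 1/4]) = [ - 1/4,1/4, sqrt(  7 )/7, sqrt (6 ),pi,4.7]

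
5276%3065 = 2211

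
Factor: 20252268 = 2^2 * 3^4*62507^1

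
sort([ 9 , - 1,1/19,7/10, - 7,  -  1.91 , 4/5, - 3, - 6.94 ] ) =[ - 7, - 6.94,  -  3,-1.91,-1,  1/19,7/10,4/5,9] 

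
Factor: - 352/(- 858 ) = 2^4*3^( - 1) * 13^( - 1) = 16/39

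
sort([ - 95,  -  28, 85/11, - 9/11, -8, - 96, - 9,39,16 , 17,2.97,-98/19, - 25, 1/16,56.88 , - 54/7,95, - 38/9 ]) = [ - 96, - 95,-28,  -  25, - 9, - 8, - 54/7, - 98/19,  -  38/9,-9/11,1/16,2.97, 85/11, 16, 17,39, 56.88 , 95 ]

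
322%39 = 10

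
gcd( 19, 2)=1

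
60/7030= 6/703 = 0.01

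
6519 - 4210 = 2309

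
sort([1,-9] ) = [ - 9, 1 ] 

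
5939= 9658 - 3719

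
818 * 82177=67220786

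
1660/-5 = - 332/1 = - 332.00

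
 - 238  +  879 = 641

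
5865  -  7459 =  - 1594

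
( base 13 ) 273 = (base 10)432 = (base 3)121000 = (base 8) 660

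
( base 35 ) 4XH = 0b1011110111000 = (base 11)4620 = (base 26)8pe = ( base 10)6072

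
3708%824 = 412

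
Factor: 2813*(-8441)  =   - 23^1*29^1*97^1*367^1 = - 23744533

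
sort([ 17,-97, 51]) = [ - 97,17,51]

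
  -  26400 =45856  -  72256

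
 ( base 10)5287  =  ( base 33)4S7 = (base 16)14A7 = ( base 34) 4JH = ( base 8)12247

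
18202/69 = 263 + 55/69 = 263.80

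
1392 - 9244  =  - 7852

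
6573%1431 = 849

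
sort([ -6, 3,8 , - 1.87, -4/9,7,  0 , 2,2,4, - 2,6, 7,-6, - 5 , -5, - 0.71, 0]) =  [ - 6 , - 6, - 5 ,- 5 , - 2, - 1.87,-0.71, - 4/9,0, 0, 2,2, 3, 4, 6, 7 , 7, 8] 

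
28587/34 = 28587/34= 840.79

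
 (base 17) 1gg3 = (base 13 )460a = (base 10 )9812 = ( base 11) 7410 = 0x2654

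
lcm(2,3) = 6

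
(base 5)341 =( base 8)140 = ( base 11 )88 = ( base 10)96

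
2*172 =344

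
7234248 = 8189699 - 955451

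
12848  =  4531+8317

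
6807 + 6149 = 12956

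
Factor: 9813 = 3^1*3271^1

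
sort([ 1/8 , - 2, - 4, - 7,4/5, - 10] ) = [ - 10, - 7,-4, - 2,1/8, 4/5 ] 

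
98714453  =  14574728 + 84139725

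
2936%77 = 10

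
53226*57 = 3033882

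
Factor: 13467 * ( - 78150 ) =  - 1052446050  =  -2^1*3^2*5^2*67^2*521^1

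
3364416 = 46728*72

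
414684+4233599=4648283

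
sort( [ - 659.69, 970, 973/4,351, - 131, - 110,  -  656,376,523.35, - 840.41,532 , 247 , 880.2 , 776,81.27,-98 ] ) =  [-840.41,-659.69 , - 656, - 131, - 110, - 98 , 81.27, 973/4 , 247,351, 376, 523.35,532 , 776, 880.2, 970 ] 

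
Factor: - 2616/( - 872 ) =3 =3^1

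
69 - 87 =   -  18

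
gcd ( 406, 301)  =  7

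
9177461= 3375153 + 5802308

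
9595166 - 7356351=2238815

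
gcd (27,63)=9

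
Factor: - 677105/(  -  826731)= 715/873  =  3^( - 2)*5^1*11^1 * 13^1 *97^( - 1)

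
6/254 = 3/127= 0.02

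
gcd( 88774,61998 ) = 2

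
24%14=10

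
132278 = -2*( - 66139)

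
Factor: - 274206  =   - 2^1*3^1*23^1 *1987^1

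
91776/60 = 1529 + 3/5  =  1529.60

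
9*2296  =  20664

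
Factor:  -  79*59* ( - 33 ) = 153813 = 3^1*11^1*59^1 * 79^1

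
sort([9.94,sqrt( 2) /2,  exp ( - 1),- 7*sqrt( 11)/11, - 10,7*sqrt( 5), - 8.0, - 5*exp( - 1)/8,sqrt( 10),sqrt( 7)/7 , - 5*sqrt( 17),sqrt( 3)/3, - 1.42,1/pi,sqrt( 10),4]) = [ - 5*sqrt( 17), - 10, - 8.0, - 7 * sqrt( 11) /11, - 1.42,-5*exp( - 1)/8, 1/pi,exp( - 1),sqrt( 7)/7,  sqrt( 3)/3,  sqrt( 2 )/2,sqrt(10), sqrt ( 10), 4,9.94,7*sqrt( 5)] 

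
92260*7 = 645820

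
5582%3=2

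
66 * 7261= 479226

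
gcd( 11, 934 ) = 1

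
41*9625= 394625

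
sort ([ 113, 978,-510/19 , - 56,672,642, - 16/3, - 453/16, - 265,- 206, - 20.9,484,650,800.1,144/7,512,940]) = [ - 265,-206 , - 56, -453/16, - 510/19, - 20.9, - 16/3,144/7, 113,  484,512,642,650,672  ,  800.1,940,978 ] 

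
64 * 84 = 5376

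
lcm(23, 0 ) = 0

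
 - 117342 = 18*( - 6519)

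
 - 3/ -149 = 3/149 =0.02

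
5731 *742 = 4252402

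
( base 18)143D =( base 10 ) 7195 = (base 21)g6d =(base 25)BCK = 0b1110000011011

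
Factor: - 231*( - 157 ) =3^1*7^1*11^1 * 157^1 = 36267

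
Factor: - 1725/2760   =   - 5/8 = - 2^(-3)*5^1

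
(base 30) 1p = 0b110111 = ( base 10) 55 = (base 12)47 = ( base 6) 131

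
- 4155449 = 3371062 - 7526511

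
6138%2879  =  380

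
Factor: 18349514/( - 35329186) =-9174757/17664593= - 271^( - 1) * 1109^1*8273^1*65183^( - 1)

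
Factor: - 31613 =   -  101^1*313^1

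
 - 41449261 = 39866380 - 81315641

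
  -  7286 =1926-9212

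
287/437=287/437=0.66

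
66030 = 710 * 93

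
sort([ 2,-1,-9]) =[ - 9, - 1,  2 ] 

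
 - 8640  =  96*( - 90) 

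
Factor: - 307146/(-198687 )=2^1 *7^1 * 71^1*643^( - 1) = 994/643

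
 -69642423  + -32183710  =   - 101826133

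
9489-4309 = 5180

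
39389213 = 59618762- 20229549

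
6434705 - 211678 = 6223027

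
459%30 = 9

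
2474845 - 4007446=-1532601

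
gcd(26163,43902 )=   81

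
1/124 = 1/124 = 0.01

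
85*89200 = 7582000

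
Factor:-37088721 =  - 3^2*67^1*61507^1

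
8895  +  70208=79103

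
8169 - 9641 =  - 1472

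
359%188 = 171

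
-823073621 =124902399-947976020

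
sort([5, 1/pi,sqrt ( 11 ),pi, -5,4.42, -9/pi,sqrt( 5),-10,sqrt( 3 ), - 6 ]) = [- 10, - 6,  -  5,-9/pi, 1/pi,sqrt( 3 ),sqrt( 5 ),pi, sqrt(11 ),4.42, 5 ] 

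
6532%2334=1864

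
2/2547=2/2547 = 0.00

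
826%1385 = 826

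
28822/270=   106  +  101/135 = 106.75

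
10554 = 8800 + 1754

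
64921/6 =10820 + 1/6=   10820.17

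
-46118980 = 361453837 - 407572817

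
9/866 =9/866 =0.01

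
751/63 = 11 + 58/63 = 11.92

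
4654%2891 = 1763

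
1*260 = 260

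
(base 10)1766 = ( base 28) 272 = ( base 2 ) 11011100110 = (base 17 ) 61F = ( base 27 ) 2BB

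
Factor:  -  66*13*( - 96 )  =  2^6*3^2 *11^1*13^1 = 82368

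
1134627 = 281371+853256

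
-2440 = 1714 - 4154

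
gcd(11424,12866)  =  14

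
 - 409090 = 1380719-1789809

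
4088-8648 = -4560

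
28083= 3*9361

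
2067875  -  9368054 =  - 7300179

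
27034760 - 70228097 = -43193337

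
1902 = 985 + 917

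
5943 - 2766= 3177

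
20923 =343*61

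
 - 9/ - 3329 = 9/3329 = 0.00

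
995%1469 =995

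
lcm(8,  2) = 8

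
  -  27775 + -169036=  - 196811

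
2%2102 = 2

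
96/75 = 32/25 =1.28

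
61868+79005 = 140873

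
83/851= 83/851 = 0.10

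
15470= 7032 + 8438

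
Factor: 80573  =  197^1*409^1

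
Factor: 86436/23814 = 2^1*3^( - 3) * 7^2 =98/27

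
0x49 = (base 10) 73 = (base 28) 2h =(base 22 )37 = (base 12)61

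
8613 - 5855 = 2758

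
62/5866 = 31/2933 = 0.01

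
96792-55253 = 41539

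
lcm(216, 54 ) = 216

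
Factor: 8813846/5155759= 2^1*  7^(-1)*47^( -1)*  281^1*15671^ ( - 1)*15683^1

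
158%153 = 5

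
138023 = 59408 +78615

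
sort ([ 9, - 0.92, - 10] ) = [ - 10, - 0.92, 9] 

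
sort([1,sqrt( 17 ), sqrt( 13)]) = [1,sqrt(13), sqrt(17) ]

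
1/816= 1/816 =0.00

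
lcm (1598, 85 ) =7990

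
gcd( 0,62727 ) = 62727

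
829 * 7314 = 6063306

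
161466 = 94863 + 66603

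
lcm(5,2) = 10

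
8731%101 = 45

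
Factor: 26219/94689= 3^( - 4 )*7^(-1)*157^1 = 157/567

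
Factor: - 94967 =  - 23^1*4129^1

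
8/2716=2/679  =  0.00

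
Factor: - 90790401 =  - 3^1*13^1*2327959^1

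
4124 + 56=4180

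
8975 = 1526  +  7449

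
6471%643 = 41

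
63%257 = 63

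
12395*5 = 61975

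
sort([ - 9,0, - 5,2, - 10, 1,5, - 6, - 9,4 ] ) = [ - 10,  -  9, - 9, - 6, - 5,0, 1, 2,4  ,  5]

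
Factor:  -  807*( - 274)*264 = 2^4*3^2*11^1 *137^1 * 269^1= 58375152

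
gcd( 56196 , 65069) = 1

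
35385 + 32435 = 67820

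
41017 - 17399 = 23618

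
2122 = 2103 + 19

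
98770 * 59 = 5827430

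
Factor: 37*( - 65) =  - 2405 = - 5^1*13^1*37^1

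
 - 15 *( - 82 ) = 1230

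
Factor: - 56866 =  - 2^1 * 28433^1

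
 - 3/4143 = -1/1381 = -  0.00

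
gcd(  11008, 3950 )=2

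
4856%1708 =1440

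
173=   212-39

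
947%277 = 116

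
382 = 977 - 595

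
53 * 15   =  795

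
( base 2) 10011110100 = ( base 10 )1268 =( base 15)598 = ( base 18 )3G8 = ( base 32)17K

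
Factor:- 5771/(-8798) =2^( - 1)*29^1 * 53^( - 1 )*83^( -1)*199^1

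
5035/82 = 5035/82  =  61.40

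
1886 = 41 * 46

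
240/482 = 120/241= 0.50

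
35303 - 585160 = - 549857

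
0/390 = 0= 0.00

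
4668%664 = 20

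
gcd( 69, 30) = 3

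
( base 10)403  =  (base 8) 623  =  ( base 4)12103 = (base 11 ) 337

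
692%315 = 62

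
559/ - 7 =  - 559/7 = - 79.86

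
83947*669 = 56160543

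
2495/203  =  12 + 59/203  =  12.29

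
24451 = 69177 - 44726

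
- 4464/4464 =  - 1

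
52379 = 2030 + 50349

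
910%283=61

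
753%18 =15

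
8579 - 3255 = 5324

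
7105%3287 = 531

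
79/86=79/86 = 0.92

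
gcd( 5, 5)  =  5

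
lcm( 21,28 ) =84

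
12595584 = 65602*192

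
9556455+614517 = 10170972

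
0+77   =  77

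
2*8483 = 16966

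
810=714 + 96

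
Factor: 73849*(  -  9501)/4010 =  - 2^(-1 )*3^1*5^( - 1)*401^(-1) * 3167^1*73849^1=   -701639349/4010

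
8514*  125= 1064250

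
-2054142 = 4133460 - 6187602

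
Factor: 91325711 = 91325711^1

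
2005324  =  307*6532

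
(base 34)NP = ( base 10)807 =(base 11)674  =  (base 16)327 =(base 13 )4a1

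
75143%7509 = 53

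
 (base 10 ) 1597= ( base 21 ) 3d1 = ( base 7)4441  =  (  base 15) 717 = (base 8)3075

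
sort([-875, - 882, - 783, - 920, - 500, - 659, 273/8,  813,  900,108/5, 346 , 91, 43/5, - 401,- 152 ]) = [ -920,-882, - 875 ,-783,  -  659,  -  500,-401 , - 152, 43/5 , 108/5, 273/8,91, 346, 813, 900]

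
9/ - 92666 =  - 1 +92657/92666 = - 0.00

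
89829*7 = 628803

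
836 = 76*11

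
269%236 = 33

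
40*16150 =646000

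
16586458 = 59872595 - 43286137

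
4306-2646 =1660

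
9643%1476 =787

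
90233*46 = 4150718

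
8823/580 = 8823/580 = 15.21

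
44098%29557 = 14541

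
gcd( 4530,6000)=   30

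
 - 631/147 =-5 + 104/147 = - 4.29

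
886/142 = 443/71 = 6.24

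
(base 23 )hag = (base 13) 4289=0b10010000010111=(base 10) 9239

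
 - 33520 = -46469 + 12949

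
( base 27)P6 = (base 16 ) 2A9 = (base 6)3053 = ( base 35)jg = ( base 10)681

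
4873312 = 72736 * 67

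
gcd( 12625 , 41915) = 505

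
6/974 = 3/487 =0.01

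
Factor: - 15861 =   -  3^1 * 17^1*311^1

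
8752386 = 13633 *642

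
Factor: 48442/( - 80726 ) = - 24221/40363=- 53^1*181^( - 1 ) *223^( - 1 )*457^1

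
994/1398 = 497/699 = 0.71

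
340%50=40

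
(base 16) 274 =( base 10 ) 628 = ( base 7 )1555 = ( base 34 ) ig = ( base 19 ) 1e1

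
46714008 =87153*536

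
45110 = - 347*(  -  130) 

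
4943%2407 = 129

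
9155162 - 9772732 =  - 617570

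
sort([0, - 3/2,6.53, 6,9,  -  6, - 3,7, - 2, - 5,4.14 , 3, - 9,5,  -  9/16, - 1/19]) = [ - 9, - 6, - 5  ,  -  3,- 2, - 3/2, - 9/16,-1/19,  0,3,4.14,5,6,6.53,7, 9] 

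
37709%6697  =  4224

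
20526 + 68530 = 89056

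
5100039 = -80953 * ( - 63) 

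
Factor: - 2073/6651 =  -3^(-1)*691^1*739^( - 1 ) = - 691/2217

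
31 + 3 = 34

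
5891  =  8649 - 2758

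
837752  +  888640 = 1726392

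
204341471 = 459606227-255264756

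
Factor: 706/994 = 353/497 = 7^ (-1) * 71^( - 1)*353^1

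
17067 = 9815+7252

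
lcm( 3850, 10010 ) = 50050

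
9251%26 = 21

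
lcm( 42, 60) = 420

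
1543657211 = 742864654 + 800792557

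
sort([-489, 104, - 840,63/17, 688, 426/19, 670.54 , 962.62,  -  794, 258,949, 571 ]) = [ - 840, - 794 ,- 489,63/17,  426/19,104, 258,571, 670.54, 688, 949, 962.62]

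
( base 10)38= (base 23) 1F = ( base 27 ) 1b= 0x26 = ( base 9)42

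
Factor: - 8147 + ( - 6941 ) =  - 2^4* 23^1 * 41^1 = - 15088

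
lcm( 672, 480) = 3360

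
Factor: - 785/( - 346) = 2^( - 1)*5^1*157^1*173^(-1)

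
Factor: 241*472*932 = 106016864 = 2^5*59^1*233^1*241^1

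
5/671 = 5/671 = 0.01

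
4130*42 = 173460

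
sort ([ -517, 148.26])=[ - 517, 148.26]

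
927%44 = 3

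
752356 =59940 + 692416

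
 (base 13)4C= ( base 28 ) 28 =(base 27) 2A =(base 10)64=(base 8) 100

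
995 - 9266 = -8271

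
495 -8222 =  - 7727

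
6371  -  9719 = - 3348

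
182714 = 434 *421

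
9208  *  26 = 239408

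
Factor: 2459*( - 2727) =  - 6705693 = - 3^3*101^1*2459^1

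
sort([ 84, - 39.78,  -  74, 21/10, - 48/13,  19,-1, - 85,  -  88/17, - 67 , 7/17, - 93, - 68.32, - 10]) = [-93, - 85,-74,-68.32,  -  67,- 39.78, - 10, - 88/17, -48/13, - 1, 7/17,21/10, 19,84 ]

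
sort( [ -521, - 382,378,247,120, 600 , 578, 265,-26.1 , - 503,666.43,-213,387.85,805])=[-521, - 503, - 382, - 213, - 26.1,120,247,265,378 , 387.85,578,600, 666.43,805]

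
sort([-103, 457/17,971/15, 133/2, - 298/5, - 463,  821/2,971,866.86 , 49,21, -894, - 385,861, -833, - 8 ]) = [ - 894, - 833, - 463, - 385,-103, - 298/5, - 8,21,457/17,49, 971/15 , 133/2 , 821/2,861, 866.86, 971] 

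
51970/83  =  51970/83 = 626.14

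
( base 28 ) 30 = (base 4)1110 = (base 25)39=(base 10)84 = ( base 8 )124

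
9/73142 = 9/73142 =0.00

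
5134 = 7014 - 1880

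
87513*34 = 2975442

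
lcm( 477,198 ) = 10494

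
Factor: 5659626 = 2^1*3^1*7^1*134753^1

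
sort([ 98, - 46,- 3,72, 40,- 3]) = [ - 46, - 3 ,  -  3,40, 72,98]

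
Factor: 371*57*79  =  1670613= 3^1*7^1*19^1*53^1*79^1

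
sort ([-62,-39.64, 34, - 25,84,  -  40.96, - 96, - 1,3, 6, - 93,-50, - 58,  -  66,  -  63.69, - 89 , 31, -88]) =[ - 96, -93 , - 89, - 88, - 66, - 63.69 , - 62, - 58,-50, - 40.96, - 39.64 ,  -  25, - 1,3, 6,31,  34, 84]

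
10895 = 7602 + 3293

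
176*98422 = 17322272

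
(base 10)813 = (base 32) PD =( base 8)1455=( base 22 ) 1el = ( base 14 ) 421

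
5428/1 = 5428  =  5428.00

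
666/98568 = 1/148=0.01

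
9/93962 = 9/93962=0.00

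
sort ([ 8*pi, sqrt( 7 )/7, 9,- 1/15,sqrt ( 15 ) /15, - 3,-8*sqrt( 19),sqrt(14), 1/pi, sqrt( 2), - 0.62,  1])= [ - 8*sqrt( 19), - 3, -0.62, - 1/15,sqrt( 15 ) /15, 1/pi,sqrt( 7)/7, 1,sqrt( 2),sqrt( 14 ), 9, 8*pi]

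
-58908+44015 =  - 14893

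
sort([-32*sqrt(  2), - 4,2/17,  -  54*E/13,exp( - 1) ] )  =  [ -32*sqrt(2 ),  -  54*E/13 ,  -  4, 2/17, exp( -1 )]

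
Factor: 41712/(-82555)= - 2^4*3^1 * 5^( - 1 )*19^( - 1 ) = -48/95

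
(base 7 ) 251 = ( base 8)206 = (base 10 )134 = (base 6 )342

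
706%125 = 81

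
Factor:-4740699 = -3^1*37^1*42709^1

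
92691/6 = 30897/2  =  15448.50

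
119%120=119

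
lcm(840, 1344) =6720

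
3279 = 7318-4039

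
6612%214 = 192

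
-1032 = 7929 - 8961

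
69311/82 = 845 + 21/82 = 845.26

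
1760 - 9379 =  - 7619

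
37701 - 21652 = 16049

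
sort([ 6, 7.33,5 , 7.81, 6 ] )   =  [5, 6,6, 7.33 , 7.81] 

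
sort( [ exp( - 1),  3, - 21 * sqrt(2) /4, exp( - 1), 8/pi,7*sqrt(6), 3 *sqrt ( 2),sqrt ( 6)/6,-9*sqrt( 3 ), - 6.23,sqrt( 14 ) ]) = [ - 9 * sqrt( 3) ,-21*sqrt(2 )/4, - 6.23, exp(- 1 ) , exp( - 1), sqrt( 6 ) /6,8/pi, 3, sqrt( 14),3 * sqrt(2 ),7 * sqrt(6) ]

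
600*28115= 16869000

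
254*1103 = 280162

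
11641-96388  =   - 84747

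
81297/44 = 1847 + 29/44= 1847.66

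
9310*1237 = 11516470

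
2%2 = 0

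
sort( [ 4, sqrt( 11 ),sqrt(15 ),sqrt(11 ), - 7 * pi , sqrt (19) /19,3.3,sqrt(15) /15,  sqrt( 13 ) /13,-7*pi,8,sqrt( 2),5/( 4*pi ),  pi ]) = [ - 7*pi, - 7 *pi,sqrt( 19) /19, sqrt (15)/15,sqrt( 13)/13,5/( 4*pi),sqrt(2 ),pi,3.3,sqrt( 11 ),sqrt(11),  sqrt(15 ),4, 8]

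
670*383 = 256610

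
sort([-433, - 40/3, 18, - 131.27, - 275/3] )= [  -  433, - 131.27, - 275/3, - 40/3, 18]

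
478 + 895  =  1373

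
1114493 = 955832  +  158661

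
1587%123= 111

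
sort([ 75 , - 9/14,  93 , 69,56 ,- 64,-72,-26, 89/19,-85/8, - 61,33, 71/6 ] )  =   [ - 72,-64,-61,-26, - 85/8 , - 9/14 , 89/19,71/6,33,  56  ,  69 , 75, 93 ] 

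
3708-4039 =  - 331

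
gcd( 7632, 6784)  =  848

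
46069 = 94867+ - 48798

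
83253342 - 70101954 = 13151388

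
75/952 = 75/952  =  0.08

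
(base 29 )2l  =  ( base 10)79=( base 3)2221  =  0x4f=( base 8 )117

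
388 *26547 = 10300236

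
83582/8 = 10447+3/4  =  10447.75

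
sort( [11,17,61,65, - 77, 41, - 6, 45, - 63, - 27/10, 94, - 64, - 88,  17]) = [-88,-77, - 64, - 63, - 6, - 27/10,11, 17, 17,41, 45,61, 65,94] 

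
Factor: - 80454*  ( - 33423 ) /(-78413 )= - 2^1 * 3^2 * 11^1 * 13^1*19^ ( - 1 )*23^1 * 53^1*857^1*4127^(  -  1 ) = - 2689014042/78413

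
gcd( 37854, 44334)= 54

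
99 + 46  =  145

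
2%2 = 0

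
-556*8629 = - 4797724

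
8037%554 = 281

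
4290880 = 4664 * 920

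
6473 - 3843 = 2630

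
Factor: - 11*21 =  - 231 = -3^1*7^1* 11^1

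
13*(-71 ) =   -  923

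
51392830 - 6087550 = 45305280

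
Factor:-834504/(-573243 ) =872/599 = 2^3*109^1*599^( - 1 )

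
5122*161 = 824642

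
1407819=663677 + 744142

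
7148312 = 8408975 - 1260663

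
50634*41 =2075994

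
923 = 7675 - 6752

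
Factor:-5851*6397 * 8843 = - 37^1*  239^1*5851^1  *  6397^1= - 330983294021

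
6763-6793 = -30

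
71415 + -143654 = -72239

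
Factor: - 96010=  - 2^1*5^1*9601^1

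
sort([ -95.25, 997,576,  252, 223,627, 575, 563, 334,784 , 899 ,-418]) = [ - 418, - 95.25,223,252,334,563, 575,  576,627, 784 , 899,997 ]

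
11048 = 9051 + 1997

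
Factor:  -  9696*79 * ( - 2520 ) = 1930279680 = 2^8*3^3*5^1*7^1 *79^1*101^1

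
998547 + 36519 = 1035066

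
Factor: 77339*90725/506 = 7016580775/506 = 2^( - 1) * 5^2*11^( - 1)*19^1*23^( - 1 ) * 191^1*77339^1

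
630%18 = 0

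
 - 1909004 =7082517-8991521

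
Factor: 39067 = 7^1*5581^1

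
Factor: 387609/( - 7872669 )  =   - 129203/2624223 = -3^(-1)*7^( - 1 )*19^ (-1 )*47^1*2749^1*6577^( - 1 ) 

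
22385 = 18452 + 3933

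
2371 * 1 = 2371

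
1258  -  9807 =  - 8549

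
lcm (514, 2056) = 2056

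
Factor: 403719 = 3^1*23^1*5851^1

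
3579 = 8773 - 5194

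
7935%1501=430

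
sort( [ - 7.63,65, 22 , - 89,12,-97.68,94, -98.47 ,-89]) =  [ - 98.47, - 97.68,- 89, - 89, - 7.63,12,  22, 65,94]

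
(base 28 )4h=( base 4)2001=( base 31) 45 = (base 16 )81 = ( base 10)129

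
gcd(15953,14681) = 53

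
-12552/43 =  - 292 + 4/43 = - 291.91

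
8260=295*28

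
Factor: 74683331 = 74683331^1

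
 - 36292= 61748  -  98040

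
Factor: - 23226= -2^1*3^1 *7^2*79^1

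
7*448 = 3136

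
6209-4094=2115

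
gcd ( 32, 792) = 8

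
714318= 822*869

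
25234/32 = 12617/16=788.56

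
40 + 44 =84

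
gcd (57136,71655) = 1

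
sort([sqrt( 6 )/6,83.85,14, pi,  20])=[sqrt(6) /6, pi, 14 , 20, 83.85 ]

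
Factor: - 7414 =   -  2^1*11^1  *  337^1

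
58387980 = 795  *73444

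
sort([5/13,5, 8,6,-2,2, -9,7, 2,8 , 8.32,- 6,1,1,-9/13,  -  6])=[ -9, - 6,-6, - 2, - 9/13, 5/13, 1, 1, 2,  2,5, 6,7, 8,8, 8.32] 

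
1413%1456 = 1413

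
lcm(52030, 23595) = 2029170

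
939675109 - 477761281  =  461913828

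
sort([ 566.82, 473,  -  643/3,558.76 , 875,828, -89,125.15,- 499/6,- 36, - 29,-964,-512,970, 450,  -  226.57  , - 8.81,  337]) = [-964, - 512,  -  226.57, - 643/3,  -  89,- 499/6, - 36, - 29, - 8.81, 125.15,337 , 450 , 473,  558.76,566.82,828,875 , 970] 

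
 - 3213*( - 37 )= 118881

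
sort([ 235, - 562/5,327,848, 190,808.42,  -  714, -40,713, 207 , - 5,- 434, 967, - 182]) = [ - 714, - 434, - 182, - 562/5, - 40 ,  -  5, 190,207,  235, 327, 713, 808.42,848, 967] 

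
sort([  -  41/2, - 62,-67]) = [ - 67 , - 62 ,-41/2]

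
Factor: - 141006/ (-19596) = 2^( - 1 ) * 23^( - 1 )*331^1 = 331/46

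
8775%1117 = 956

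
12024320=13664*880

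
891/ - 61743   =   - 1+1844/1871 = -0.01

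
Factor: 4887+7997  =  12884 = 2^2 * 3221^1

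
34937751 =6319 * 5529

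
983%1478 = 983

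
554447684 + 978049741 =1532497425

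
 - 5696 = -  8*712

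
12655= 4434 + 8221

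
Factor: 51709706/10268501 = 2^1* 3671^1*7043^1 * 10268501^( - 1 )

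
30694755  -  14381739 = 16313016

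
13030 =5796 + 7234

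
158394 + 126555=284949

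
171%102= 69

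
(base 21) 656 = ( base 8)5305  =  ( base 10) 2757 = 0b101011000101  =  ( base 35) 28r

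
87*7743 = 673641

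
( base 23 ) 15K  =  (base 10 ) 664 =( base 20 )1d4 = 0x298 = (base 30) m4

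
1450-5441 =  - 3991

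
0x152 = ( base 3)110112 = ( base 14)1A2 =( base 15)178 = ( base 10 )338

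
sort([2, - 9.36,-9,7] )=[ - 9.36,  -  9,2, 7 ]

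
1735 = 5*347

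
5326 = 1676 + 3650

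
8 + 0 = 8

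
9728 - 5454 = 4274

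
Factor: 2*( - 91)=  - 182= -2^1*7^1*13^1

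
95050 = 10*9505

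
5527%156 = 67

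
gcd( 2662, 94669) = 1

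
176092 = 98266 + 77826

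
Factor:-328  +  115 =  - 213=- 3^1*71^1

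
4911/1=4911 = 4911.00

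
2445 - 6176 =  - 3731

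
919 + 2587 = 3506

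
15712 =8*1964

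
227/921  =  227/921 = 0.25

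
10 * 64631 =646310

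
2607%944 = 719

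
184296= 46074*4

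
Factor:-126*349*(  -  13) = 2^1*3^2*7^1*13^1 *349^1 = 571662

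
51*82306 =4197606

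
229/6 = 38+1/6 = 38.17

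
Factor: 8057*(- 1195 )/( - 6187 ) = 9628115/6187 = 5^1*7^1*23^ ( - 1)*239^1*269^( - 1)*1151^1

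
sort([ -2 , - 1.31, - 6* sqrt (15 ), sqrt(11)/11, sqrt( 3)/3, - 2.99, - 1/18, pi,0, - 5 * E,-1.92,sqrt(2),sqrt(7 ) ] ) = [ - 6 * sqrt(15), - 5*E,  -  2.99, - 2, - 1.92, - 1.31, - 1/18, 0,sqrt(11)/11,sqrt(3)/3,sqrt(2),sqrt( 7 ),  pi]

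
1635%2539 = 1635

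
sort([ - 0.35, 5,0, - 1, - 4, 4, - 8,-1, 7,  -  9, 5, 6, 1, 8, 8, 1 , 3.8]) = [ - 9,-8,- 4, - 1, - 1, - 0.35,  0,1, 1,3.8,4, 5,  5, 6, 7, 8,  8 ]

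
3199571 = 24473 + 3175098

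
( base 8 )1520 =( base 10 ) 848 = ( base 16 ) 350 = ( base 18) 2B2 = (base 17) 2ff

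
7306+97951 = 105257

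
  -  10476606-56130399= -66607005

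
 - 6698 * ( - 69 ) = 462162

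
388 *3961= 1536868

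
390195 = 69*5655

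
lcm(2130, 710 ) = 2130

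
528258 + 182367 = 710625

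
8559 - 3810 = 4749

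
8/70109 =8/70109= 0.00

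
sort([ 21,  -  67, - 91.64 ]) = [ - 91.64,-67,21] 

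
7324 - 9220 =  -1896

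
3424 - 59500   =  -56076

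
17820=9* 1980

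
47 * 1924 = 90428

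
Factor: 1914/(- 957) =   -  2   =  -  2^1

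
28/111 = 28/111= 0.25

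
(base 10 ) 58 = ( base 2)111010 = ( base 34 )1o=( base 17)37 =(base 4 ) 322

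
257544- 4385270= - 4127726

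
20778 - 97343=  - 76565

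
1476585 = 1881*785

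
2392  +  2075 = 4467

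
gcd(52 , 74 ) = 2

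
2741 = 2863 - 122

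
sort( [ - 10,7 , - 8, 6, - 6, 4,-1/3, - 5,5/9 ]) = [-10,-8,  -  6, - 5, - 1/3,5/9,4,6,7]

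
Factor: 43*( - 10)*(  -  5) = 2^1*5^2*43^1 = 2150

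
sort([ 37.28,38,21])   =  [ 21, 37.28, 38] 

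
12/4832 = 3/1208 = 0.00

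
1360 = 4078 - 2718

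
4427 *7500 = 33202500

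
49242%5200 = 2442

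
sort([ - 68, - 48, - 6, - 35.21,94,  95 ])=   [ - 68, - 48, - 35.21, - 6, 94,95]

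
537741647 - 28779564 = 508962083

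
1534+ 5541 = 7075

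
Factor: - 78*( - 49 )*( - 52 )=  - 198744= - 2^3*3^1*7^2*13^2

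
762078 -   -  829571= 1591649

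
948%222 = 60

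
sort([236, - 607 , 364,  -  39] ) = [-607, - 39, 236, 364]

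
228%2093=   228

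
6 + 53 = 59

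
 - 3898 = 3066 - 6964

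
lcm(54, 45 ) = 270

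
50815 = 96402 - 45587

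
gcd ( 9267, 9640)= 1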